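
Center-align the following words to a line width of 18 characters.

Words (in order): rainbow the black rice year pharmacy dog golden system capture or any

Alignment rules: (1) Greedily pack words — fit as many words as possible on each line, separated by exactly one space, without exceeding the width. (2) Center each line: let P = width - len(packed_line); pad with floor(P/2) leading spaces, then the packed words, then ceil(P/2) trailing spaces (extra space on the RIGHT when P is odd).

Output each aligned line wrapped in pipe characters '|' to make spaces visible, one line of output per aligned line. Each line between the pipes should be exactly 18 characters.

Answer: |rainbow the black |
|rice year pharmacy|
|dog golden system |
|  capture or any  |

Derivation:
Line 1: ['rainbow', 'the', 'black'] (min_width=17, slack=1)
Line 2: ['rice', 'year', 'pharmacy'] (min_width=18, slack=0)
Line 3: ['dog', 'golden', 'system'] (min_width=17, slack=1)
Line 4: ['capture', 'or', 'any'] (min_width=14, slack=4)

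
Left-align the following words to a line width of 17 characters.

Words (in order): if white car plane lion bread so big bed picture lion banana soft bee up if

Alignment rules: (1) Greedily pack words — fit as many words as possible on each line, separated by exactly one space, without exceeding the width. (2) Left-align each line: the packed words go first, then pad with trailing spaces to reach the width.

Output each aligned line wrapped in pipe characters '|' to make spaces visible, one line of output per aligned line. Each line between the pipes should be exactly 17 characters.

Answer: |if white car     |
|plane lion bread |
|so big bed       |
|picture lion     |
|banana soft bee  |
|up if            |

Derivation:
Line 1: ['if', 'white', 'car'] (min_width=12, slack=5)
Line 2: ['plane', 'lion', 'bread'] (min_width=16, slack=1)
Line 3: ['so', 'big', 'bed'] (min_width=10, slack=7)
Line 4: ['picture', 'lion'] (min_width=12, slack=5)
Line 5: ['banana', 'soft', 'bee'] (min_width=15, slack=2)
Line 6: ['up', 'if'] (min_width=5, slack=12)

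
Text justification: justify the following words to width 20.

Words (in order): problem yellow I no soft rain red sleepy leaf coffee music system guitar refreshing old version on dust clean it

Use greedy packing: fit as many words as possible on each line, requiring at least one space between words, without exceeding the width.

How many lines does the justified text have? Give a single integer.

Answer: 7

Derivation:
Line 1: ['problem', 'yellow', 'I', 'no'] (min_width=19, slack=1)
Line 2: ['soft', 'rain', 'red', 'sleepy'] (min_width=20, slack=0)
Line 3: ['leaf', 'coffee', 'music'] (min_width=17, slack=3)
Line 4: ['system', 'guitar'] (min_width=13, slack=7)
Line 5: ['refreshing', 'old'] (min_width=14, slack=6)
Line 6: ['version', 'on', 'dust'] (min_width=15, slack=5)
Line 7: ['clean', 'it'] (min_width=8, slack=12)
Total lines: 7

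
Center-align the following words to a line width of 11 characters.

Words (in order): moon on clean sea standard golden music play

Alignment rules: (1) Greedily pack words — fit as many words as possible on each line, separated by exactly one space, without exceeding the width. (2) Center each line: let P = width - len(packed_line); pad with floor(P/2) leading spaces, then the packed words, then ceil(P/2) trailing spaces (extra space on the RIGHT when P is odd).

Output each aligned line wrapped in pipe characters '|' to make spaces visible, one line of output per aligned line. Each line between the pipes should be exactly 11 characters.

Line 1: ['moon', 'on'] (min_width=7, slack=4)
Line 2: ['clean', 'sea'] (min_width=9, slack=2)
Line 3: ['standard'] (min_width=8, slack=3)
Line 4: ['golden'] (min_width=6, slack=5)
Line 5: ['music', 'play'] (min_width=10, slack=1)

Answer: |  moon on  |
| clean sea |
| standard  |
|  golden   |
|music play |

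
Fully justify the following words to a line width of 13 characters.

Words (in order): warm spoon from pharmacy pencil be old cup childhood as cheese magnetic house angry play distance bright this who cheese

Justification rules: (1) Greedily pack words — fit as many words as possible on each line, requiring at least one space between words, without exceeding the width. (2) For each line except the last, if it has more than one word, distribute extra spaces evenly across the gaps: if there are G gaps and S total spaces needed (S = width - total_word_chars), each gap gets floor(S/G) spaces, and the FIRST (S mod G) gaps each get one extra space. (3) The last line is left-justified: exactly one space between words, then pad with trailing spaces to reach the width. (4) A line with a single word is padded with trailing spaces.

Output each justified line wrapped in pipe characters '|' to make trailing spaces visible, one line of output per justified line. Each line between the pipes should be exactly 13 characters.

Line 1: ['warm', 'spoon'] (min_width=10, slack=3)
Line 2: ['from', 'pharmacy'] (min_width=13, slack=0)
Line 3: ['pencil', 'be', 'old'] (min_width=13, slack=0)
Line 4: ['cup', 'childhood'] (min_width=13, slack=0)
Line 5: ['as', 'cheese'] (min_width=9, slack=4)
Line 6: ['magnetic'] (min_width=8, slack=5)
Line 7: ['house', 'angry'] (min_width=11, slack=2)
Line 8: ['play', 'distance'] (min_width=13, slack=0)
Line 9: ['bright', 'this'] (min_width=11, slack=2)
Line 10: ['who', 'cheese'] (min_width=10, slack=3)

Answer: |warm    spoon|
|from pharmacy|
|pencil be old|
|cup childhood|
|as     cheese|
|magnetic     |
|house   angry|
|play distance|
|bright   this|
|who cheese   |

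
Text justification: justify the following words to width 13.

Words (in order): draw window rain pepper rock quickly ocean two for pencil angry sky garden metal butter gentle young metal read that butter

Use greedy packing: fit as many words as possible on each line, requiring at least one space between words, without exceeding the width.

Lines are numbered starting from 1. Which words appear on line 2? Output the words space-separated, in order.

Line 1: ['draw', 'window'] (min_width=11, slack=2)
Line 2: ['rain', 'pepper'] (min_width=11, slack=2)
Line 3: ['rock', 'quickly'] (min_width=12, slack=1)
Line 4: ['ocean', 'two', 'for'] (min_width=13, slack=0)
Line 5: ['pencil', 'angry'] (min_width=12, slack=1)
Line 6: ['sky', 'garden'] (min_width=10, slack=3)
Line 7: ['metal', 'butter'] (min_width=12, slack=1)
Line 8: ['gentle', 'young'] (min_width=12, slack=1)
Line 9: ['metal', 'read'] (min_width=10, slack=3)
Line 10: ['that', 'butter'] (min_width=11, slack=2)

Answer: rain pepper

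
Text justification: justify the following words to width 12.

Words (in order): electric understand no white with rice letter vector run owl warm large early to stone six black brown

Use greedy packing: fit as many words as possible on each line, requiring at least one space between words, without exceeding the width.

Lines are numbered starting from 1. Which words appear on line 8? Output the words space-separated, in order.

Line 1: ['electric'] (min_width=8, slack=4)
Line 2: ['understand'] (min_width=10, slack=2)
Line 3: ['no', 'white'] (min_width=8, slack=4)
Line 4: ['with', 'rice'] (min_width=9, slack=3)
Line 5: ['letter'] (min_width=6, slack=6)
Line 6: ['vector', 'run'] (min_width=10, slack=2)
Line 7: ['owl', 'warm'] (min_width=8, slack=4)
Line 8: ['large', 'early'] (min_width=11, slack=1)
Line 9: ['to', 'stone', 'six'] (min_width=12, slack=0)
Line 10: ['black', 'brown'] (min_width=11, slack=1)

Answer: large early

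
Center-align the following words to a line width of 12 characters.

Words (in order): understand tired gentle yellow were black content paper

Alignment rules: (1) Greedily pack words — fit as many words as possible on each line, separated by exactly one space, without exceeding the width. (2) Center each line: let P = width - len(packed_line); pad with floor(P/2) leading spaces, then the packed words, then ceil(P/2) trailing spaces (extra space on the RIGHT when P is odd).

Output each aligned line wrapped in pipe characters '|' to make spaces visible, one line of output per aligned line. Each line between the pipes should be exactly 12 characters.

Line 1: ['understand'] (min_width=10, slack=2)
Line 2: ['tired', 'gentle'] (min_width=12, slack=0)
Line 3: ['yellow', 'were'] (min_width=11, slack=1)
Line 4: ['black'] (min_width=5, slack=7)
Line 5: ['content'] (min_width=7, slack=5)
Line 6: ['paper'] (min_width=5, slack=7)

Answer: | understand |
|tired gentle|
|yellow were |
|   black    |
|  content   |
|   paper    |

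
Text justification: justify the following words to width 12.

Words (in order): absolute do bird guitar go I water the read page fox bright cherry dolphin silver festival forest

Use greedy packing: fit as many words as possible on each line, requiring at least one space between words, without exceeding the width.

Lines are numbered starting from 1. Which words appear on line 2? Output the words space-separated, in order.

Line 1: ['absolute', 'do'] (min_width=11, slack=1)
Line 2: ['bird', 'guitar'] (min_width=11, slack=1)
Line 3: ['go', 'I', 'water'] (min_width=10, slack=2)
Line 4: ['the', 'read'] (min_width=8, slack=4)
Line 5: ['page', 'fox'] (min_width=8, slack=4)
Line 6: ['bright'] (min_width=6, slack=6)
Line 7: ['cherry'] (min_width=6, slack=6)
Line 8: ['dolphin'] (min_width=7, slack=5)
Line 9: ['silver'] (min_width=6, slack=6)
Line 10: ['festival'] (min_width=8, slack=4)
Line 11: ['forest'] (min_width=6, slack=6)

Answer: bird guitar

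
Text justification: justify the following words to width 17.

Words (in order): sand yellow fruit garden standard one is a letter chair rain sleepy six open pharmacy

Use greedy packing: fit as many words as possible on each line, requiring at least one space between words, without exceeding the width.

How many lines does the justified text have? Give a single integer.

Line 1: ['sand', 'yellow', 'fruit'] (min_width=17, slack=0)
Line 2: ['garden', 'standard'] (min_width=15, slack=2)
Line 3: ['one', 'is', 'a', 'letter'] (min_width=15, slack=2)
Line 4: ['chair', 'rain', 'sleepy'] (min_width=17, slack=0)
Line 5: ['six', 'open', 'pharmacy'] (min_width=17, slack=0)
Total lines: 5

Answer: 5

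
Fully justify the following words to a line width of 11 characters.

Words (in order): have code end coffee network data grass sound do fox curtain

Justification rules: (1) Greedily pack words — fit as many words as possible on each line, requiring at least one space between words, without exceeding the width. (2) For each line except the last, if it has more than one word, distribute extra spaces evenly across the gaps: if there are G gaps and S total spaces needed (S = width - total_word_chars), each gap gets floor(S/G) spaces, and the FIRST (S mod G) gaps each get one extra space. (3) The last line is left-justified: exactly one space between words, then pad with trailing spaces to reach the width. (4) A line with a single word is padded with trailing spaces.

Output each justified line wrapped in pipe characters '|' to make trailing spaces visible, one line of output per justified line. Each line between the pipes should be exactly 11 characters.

Answer: |have   code|
|end  coffee|
|network    |
|data  grass|
|sound    do|
|fox curtain|

Derivation:
Line 1: ['have', 'code'] (min_width=9, slack=2)
Line 2: ['end', 'coffee'] (min_width=10, slack=1)
Line 3: ['network'] (min_width=7, slack=4)
Line 4: ['data', 'grass'] (min_width=10, slack=1)
Line 5: ['sound', 'do'] (min_width=8, slack=3)
Line 6: ['fox', 'curtain'] (min_width=11, slack=0)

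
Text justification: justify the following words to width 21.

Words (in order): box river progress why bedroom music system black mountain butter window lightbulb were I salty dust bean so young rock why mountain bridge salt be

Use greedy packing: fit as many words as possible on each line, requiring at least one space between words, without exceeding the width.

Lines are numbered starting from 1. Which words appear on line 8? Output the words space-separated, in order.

Line 1: ['box', 'river', 'progress'] (min_width=18, slack=3)
Line 2: ['why', 'bedroom', 'music'] (min_width=17, slack=4)
Line 3: ['system', 'black', 'mountain'] (min_width=21, slack=0)
Line 4: ['butter', 'window'] (min_width=13, slack=8)
Line 5: ['lightbulb', 'were', 'I'] (min_width=16, slack=5)
Line 6: ['salty', 'dust', 'bean', 'so'] (min_width=18, slack=3)
Line 7: ['young', 'rock', 'why'] (min_width=14, slack=7)
Line 8: ['mountain', 'bridge', 'salt'] (min_width=20, slack=1)
Line 9: ['be'] (min_width=2, slack=19)

Answer: mountain bridge salt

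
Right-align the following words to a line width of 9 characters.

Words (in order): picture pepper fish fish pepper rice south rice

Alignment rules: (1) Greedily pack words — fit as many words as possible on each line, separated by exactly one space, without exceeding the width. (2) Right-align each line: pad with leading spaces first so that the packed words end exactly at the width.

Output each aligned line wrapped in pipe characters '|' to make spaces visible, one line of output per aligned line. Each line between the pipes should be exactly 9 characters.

Answer: |  picture|
|   pepper|
|fish fish|
|   pepper|
|     rice|
|    south|
|     rice|

Derivation:
Line 1: ['picture'] (min_width=7, slack=2)
Line 2: ['pepper'] (min_width=6, slack=3)
Line 3: ['fish', 'fish'] (min_width=9, slack=0)
Line 4: ['pepper'] (min_width=6, slack=3)
Line 5: ['rice'] (min_width=4, slack=5)
Line 6: ['south'] (min_width=5, slack=4)
Line 7: ['rice'] (min_width=4, slack=5)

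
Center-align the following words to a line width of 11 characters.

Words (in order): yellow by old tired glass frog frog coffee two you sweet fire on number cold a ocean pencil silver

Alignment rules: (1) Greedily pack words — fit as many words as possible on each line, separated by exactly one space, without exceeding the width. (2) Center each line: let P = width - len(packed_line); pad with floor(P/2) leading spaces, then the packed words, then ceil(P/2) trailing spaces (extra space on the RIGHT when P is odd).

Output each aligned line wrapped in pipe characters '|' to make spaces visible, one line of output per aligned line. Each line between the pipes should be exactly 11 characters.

Answer: | yellow by |
| old tired |
|glass frog |
|frog coffee|
|  two you  |
|sweet fire |
| on number |
|  cold a   |
|   ocean   |
|  pencil   |
|  silver   |

Derivation:
Line 1: ['yellow', 'by'] (min_width=9, slack=2)
Line 2: ['old', 'tired'] (min_width=9, slack=2)
Line 3: ['glass', 'frog'] (min_width=10, slack=1)
Line 4: ['frog', 'coffee'] (min_width=11, slack=0)
Line 5: ['two', 'you'] (min_width=7, slack=4)
Line 6: ['sweet', 'fire'] (min_width=10, slack=1)
Line 7: ['on', 'number'] (min_width=9, slack=2)
Line 8: ['cold', 'a'] (min_width=6, slack=5)
Line 9: ['ocean'] (min_width=5, slack=6)
Line 10: ['pencil'] (min_width=6, slack=5)
Line 11: ['silver'] (min_width=6, slack=5)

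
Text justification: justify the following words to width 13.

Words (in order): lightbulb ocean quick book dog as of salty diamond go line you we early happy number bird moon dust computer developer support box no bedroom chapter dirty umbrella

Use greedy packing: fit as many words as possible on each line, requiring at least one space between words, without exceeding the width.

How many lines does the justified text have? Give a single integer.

Answer: 15

Derivation:
Line 1: ['lightbulb'] (min_width=9, slack=4)
Line 2: ['ocean', 'quick'] (min_width=11, slack=2)
Line 3: ['book', 'dog', 'as'] (min_width=11, slack=2)
Line 4: ['of', 'salty'] (min_width=8, slack=5)
Line 5: ['diamond', 'go'] (min_width=10, slack=3)
Line 6: ['line', 'you', 'we'] (min_width=11, slack=2)
Line 7: ['early', 'happy'] (min_width=11, slack=2)
Line 8: ['number', 'bird'] (min_width=11, slack=2)
Line 9: ['moon', 'dust'] (min_width=9, slack=4)
Line 10: ['computer'] (min_width=8, slack=5)
Line 11: ['developer'] (min_width=9, slack=4)
Line 12: ['support', 'box'] (min_width=11, slack=2)
Line 13: ['no', 'bedroom'] (min_width=10, slack=3)
Line 14: ['chapter', 'dirty'] (min_width=13, slack=0)
Line 15: ['umbrella'] (min_width=8, slack=5)
Total lines: 15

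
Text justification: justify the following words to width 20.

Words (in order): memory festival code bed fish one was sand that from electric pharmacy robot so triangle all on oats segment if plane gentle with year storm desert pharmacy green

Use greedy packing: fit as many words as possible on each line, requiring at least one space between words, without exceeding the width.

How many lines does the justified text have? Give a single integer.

Answer: 9

Derivation:
Line 1: ['memory', 'festival', 'code'] (min_width=20, slack=0)
Line 2: ['bed', 'fish', 'one', 'was'] (min_width=16, slack=4)
Line 3: ['sand', 'that', 'from'] (min_width=14, slack=6)
Line 4: ['electric', 'pharmacy'] (min_width=17, slack=3)
Line 5: ['robot', 'so', 'triangle'] (min_width=17, slack=3)
Line 6: ['all', 'on', 'oats', 'segment'] (min_width=19, slack=1)
Line 7: ['if', 'plane', 'gentle', 'with'] (min_width=20, slack=0)
Line 8: ['year', 'storm', 'desert'] (min_width=17, slack=3)
Line 9: ['pharmacy', 'green'] (min_width=14, slack=6)
Total lines: 9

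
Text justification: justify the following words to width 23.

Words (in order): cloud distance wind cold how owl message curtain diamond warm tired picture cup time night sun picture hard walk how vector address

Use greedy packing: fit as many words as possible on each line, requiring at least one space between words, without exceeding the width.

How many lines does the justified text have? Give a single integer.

Line 1: ['cloud', 'distance', 'wind'] (min_width=19, slack=4)
Line 2: ['cold', 'how', 'owl', 'message'] (min_width=20, slack=3)
Line 3: ['curtain', 'diamond', 'warm'] (min_width=20, slack=3)
Line 4: ['tired', 'picture', 'cup', 'time'] (min_width=22, slack=1)
Line 5: ['night', 'sun', 'picture', 'hard'] (min_width=22, slack=1)
Line 6: ['walk', 'how', 'vector', 'address'] (min_width=23, slack=0)
Total lines: 6

Answer: 6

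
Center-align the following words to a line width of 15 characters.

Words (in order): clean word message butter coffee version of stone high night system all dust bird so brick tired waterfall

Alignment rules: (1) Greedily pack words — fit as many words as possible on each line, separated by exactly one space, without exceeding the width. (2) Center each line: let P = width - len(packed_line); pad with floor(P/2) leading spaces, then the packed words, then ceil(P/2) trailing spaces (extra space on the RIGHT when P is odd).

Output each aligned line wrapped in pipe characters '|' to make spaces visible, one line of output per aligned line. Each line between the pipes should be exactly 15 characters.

Answer: |  clean word   |
|message butter |
|coffee version |
| of stone high |
| night system  |
| all dust bird |
|so brick tired |
|   waterfall   |

Derivation:
Line 1: ['clean', 'word'] (min_width=10, slack=5)
Line 2: ['message', 'butter'] (min_width=14, slack=1)
Line 3: ['coffee', 'version'] (min_width=14, slack=1)
Line 4: ['of', 'stone', 'high'] (min_width=13, slack=2)
Line 5: ['night', 'system'] (min_width=12, slack=3)
Line 6: ['all', 'dust', 'bird'] (min_width=13, slack=2)
Line 7: ['so', 'brick', 'tired'] (min_width=14, slack=1)
Line 8: ['waterfall'] (min_width=9, slack=6)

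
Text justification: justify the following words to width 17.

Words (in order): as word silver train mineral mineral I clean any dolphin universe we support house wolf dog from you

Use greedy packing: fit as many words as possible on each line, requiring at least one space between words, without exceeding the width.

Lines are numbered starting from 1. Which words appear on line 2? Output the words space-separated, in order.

Line 1: ['as', 'word', 'silver'] (min_width=14, slack=3)
Line 2: ['train', 'mineral'] (min_width=13, slack=4)
Line 3: ['mineral', 'I', 'clean'] (min_width=15, slack=2)
Line 4: ['any', 'dolphin'] (min_width=11, slack=6)
Line 5: ['universe', 'we'] (min_width=11, slack=6)
Line 6: ['support', 'house'] (min_width=13, slack=4)
Line 7: ['wolf', 'dog', 'from', 'you'] (min_width=17, slack=0)

Answer: train mineral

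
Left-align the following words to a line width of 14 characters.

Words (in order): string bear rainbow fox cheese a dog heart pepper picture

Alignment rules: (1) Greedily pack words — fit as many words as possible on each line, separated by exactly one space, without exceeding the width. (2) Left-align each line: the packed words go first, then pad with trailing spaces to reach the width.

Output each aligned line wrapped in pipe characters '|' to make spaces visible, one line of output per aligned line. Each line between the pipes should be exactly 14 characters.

Line 1: ['string', 'bear'] (min_width=11, slack=3)
Line 2: ['rainbow', 'fox'] (min_width=11, slack=3)
Line 3: ['cheese', 'a', 'dog'] (min_width=12, slack=2)
Line 4: ['heart', 'pepper'] (min_width=12, slack=2)
Line 5: ['picture'] (min_width=7, slack=7)

Answer: |string bear   |
|rainbow fox   |
|cheese a dog  |
|heart pepper  |
|picture       |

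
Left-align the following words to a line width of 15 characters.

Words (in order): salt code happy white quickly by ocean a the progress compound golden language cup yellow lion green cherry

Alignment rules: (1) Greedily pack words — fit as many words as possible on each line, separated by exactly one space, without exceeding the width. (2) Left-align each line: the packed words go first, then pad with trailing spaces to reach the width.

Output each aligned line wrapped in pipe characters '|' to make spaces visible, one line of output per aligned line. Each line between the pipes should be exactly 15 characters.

Line 1: ['salt', 'code', 'happy'] (min_width=15, slack=0)
Line 2: ['white', 'quickly'] (min_width=13, slack=2)
Line 3: ['by', 'ocean', 'a', 'the'] (min_width=14, slack=1)
Line 4: ['progress'] (min_width=8, slack=7)
Line 5: ['compound', 'golden'] (min_width=15, slack=0)
Line 6: ['language', 'cup'] (min_width=12, slack=3)
Line 7: ['yellow', 'lion'] (min_width=11, slack=4)
Line 8: ['green', 'cherry'] (min_width=12, slack=3)

Answer: |salt code happy|
|white quickly  |
|by ocean a the |
|progress       |
|compound golden|
|language cup   |
|yellow lion    |
|green cherry   |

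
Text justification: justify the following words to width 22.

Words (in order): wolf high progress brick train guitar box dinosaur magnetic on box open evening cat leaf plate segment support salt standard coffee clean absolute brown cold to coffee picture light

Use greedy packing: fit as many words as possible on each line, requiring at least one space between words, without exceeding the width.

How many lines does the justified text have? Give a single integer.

Answer: 9

Derivation:
Line 1: ['wolf', 'high', 'progress'] (min_width=18, slack=4)
Line 2: ['brick', 'train', 'guitar', 'box'] (min_width=22, slack=0)
Line 3: ['dinosaur', 'magnetic', 'on'] (min_width=20, slack=2)
Line 4: ['box', 'open', 'evening', 'cat'] (min_width=20, slack=2)
Line 5: ['leaf', 'plate', 'segment'] (min_width=18, slack=4)
Line 6: ['support', 'salt', 'standard'] (min_width=21, slack=1)
Line 7: ['coffee', 'clean', 'absolute'] (min_width=21, slack=1)
Line 8: ['brown', 'cold', 'to', 'coffee'] (min_width=20, slack=2)
Line 9: ['picture', 'light'] (min_width=13, slack=9)
Total lines: 9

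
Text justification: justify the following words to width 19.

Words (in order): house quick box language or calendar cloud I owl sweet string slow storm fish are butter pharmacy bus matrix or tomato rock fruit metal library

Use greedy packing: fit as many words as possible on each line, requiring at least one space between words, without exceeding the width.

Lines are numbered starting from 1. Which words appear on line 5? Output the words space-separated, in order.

Line 1: ['house', 'quick', 'box'] (min_width=15, slack=4)
Line 2: ['language', 'or'] (min_width=11, slack=8)
Line 3: ['calendar', 'cloud', 'I'] (min_width=16, slack=3)
Line 4: ['owl', 'sweet', 'string'] (min_width=16, slack=3)
Line 5: ['slow', 'storm', 'fish', 'are'] (min_width=19, slack=0)
Line 6: ['butter', 'pharmacy', 'bus'] (min_width=19, slack=0)
Line 7: ['matrix', 'or', 'tomato'] (min_width=16, slack=3)
Line 8: ['rock', 'fruit', 'metal'] (min_width=16, slack=3)
Line 9: ['library'] (min_width=7, slack=12)

Answer: slow storm fish are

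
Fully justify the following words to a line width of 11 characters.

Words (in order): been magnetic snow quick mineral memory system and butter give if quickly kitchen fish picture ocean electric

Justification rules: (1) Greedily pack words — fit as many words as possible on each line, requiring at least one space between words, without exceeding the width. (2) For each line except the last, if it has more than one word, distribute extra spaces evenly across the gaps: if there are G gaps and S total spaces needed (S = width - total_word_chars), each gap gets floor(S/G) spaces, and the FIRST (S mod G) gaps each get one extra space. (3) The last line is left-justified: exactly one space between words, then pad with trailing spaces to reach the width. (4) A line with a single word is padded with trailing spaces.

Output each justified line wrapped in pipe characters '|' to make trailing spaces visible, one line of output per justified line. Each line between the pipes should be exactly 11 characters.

Line 1: ['been'] (min_width=4, slack=7)
Line 2: ['magnetic'] (min_width=8, slack=3)
Line 3: ['snow', 'quick'] (min_width=10, slack=1)
Line 4: ['mineral'] (min_width=7, slack=4)
Line 5: ['memory'] (min_width=6, slack=5)
Line 6: ['system', 'and'] (min_width=10, slack=1)
Line 7: ['butter', 'give'] (min_width=11, slack=0)
Line 8: ['if', 'quickly'] (min_width=10, slack=1)
Line 9: ['kitchen'] (min_width=7, slack=4)
Line 10: ['fish'] (min_width=4, slack=7)
Line 11: ['picture'] (min_width=7, slack=4)
Line 12: ['ocean'] (min_width=5, slack=6)
Line 13: ['electric'] (min_width=8, slack=3)

Answer: |been       |
|magnetic   |
|snow  quick|
|mineral    |
|memory     |
|system  and|
|butter give|
|if  quickly|
|kitchen    |
|fish       |
|picture    |
|ocean      |
|electric   |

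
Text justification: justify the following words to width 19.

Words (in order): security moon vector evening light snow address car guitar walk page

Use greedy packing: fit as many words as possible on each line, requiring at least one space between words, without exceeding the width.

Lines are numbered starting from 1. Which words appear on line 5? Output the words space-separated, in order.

Answer: page

Derivation:
Line 1: ['security', 'moon'] (min_width=13, slack=6)
Line 2: ['vector', 'evening'] (min_width=14, slack=5)
Line 3: ['light', 'snow', 'address'] (min_width=18, slack=1)
Line 4: ['car', 'guitar', 'walk'] (min_width=15, slack=4)
Line 5: ['page'] (min_width=4, slack=15)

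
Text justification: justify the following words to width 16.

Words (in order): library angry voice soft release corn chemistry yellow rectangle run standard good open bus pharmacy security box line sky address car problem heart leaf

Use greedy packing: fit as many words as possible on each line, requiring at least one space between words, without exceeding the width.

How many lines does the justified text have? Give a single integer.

Line 1: ['library', 'angry'] (min_width=13, slack=3)
Line 2: ['voice', 'soft'] (min_width=10, slack=6)
Line 3: ['release', 'corn'] (min_width=12, slack=4)
Line 4: ['chemistry', 'yellow'] (min_width=16, slack=0)
Line 5: ['rectangle', 'run'] (min_width=13, slack=3)
Line 6: ['standard', 'good'] (min_width=13, slack=3)
Line 7: ['open', 'bus'] (min_width=8, slack=8)
Line 8: ['pharmacy'] (min_width=8, slack=8)
Line 9: ['security', 'box'] (min_width=12, slack=4)
Line 10: ['line', 'sky', 'address'] (min_width=16, slack=0)
Line 11: ['car', 'problem'] (min_width=11, slack=5)
Line 12: ['heart', 'leaf'] (min_width=10, slack=6)
Total lines: 12

Answer: 12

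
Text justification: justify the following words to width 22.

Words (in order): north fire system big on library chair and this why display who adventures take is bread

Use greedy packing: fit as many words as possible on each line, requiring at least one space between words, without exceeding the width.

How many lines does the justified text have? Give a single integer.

Line 1: ['north', 'fire', 'system', 'big'] (min_width=21, slack=1)
Line 2: ['on', 'library', 'chair', 'and'] (min_width=20, slack=2)
Line 3: ['this', 'why', 'display', 'who'] (min_width=20, slack=2)
Line 4: ['adventures', 'take', 'is'] (min_width=18, slack=4)
Line 5: ['bread'] (min_width=5, slack=17)
Total lines: 5

Answer: 5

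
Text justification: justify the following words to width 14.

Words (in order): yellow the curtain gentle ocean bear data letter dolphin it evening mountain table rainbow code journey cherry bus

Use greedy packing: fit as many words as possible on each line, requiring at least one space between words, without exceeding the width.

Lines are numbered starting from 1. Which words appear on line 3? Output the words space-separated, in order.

Line 1: ['yellow', 'the'] (min_width=10, slack=4)
Line 2: ['curtain', 'gentle'] (min_width=14, slack=0)
Line 3: ['ocean', 'bear'] (min_width=10, slack=4)
Line 4: ['data', 'letter'] (min_width=11, slack=3)
Line 5: ['dolphin', 'it'] (min_width=10, slack=4)
Line 6: ['evening'] (min_width=7, slack=7)
Line 7: ['mountain', 'table'] (min_width=14, slack=0)
Line 8: ['rainbow', 'code'] (min_width=12, slack=2)
Line 9: ['journey', 'cherry'] (min_width=14, slack=0)
Line 10: ['bus'] (min_width=3, slack=11)

Answer: ocean bear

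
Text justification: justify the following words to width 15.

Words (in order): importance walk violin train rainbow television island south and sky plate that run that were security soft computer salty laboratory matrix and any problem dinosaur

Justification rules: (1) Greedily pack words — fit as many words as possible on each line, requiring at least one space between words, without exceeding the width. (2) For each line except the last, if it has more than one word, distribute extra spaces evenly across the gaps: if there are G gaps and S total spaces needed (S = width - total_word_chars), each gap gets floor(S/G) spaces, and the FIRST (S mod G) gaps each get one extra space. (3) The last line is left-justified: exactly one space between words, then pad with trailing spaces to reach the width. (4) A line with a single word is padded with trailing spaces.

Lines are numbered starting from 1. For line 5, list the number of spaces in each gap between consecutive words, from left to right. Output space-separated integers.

Line 1: ['importance', 'walk'] (min_width=15, slack=0)
Line 2: ['violin', 'train'] (min_width=12, slack=3)
Line 3: ['rainbow'] (min_width=7, slack=8)
Line 4: ['television'] (min_width=10, slack=5)
Line 5: ['island', 'south'] (min_width=12, slack=3)
Line 6: ['and', 'sky', 'plate'] (min_width=13, slack=2)
Line 7: ['that', 'run', 'that'] (min_width=13, slack=2)
Line 8: ['were', 'security'] (min_width=13, slack=2)
Line 9: ['soft', 'computer'] (min_width=13, slack=2)
Line 10: ['salty'] (min_width=5, slack=10)
Line 11: ['laboratory'] (min_width=10, slack=5)
Line 12: ['matrix', 'and', 'any'] (min_width=14, slack=1)
Line 13: ['problem'] (min_width=7, slack=8)
Line 14: ['dinosaur'] (min_width=8, slack=7)

Answer: 4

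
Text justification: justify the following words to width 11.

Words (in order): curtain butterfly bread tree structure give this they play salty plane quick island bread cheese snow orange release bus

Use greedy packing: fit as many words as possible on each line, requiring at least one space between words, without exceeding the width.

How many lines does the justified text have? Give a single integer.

Answer: 13

Derivation:
Line 1: ['curtain'] (min_width=7, slack=4)
Line 2: ['butterfly'] (min_width=9, slack=2)
Line 3: ['bread', 'tree'] (min_width=10, slack=1)
Line 4: ['structure'] (min_width=9, slack=2)
Line 5: ['give', 'this'] (min_width=9, slack=2)
Line 6: ['they', 'play'] (min_width=9, slack=2)
Line 7: ['salty', 'plane'] (min_width=11, slack=0)
Line 8: ['quick'] (min_width=5, slack=6)
Line 9: ['island'] (min_width=6, slack=5)
Line 10: ['bread'] (min_width=5, slack=6)
Line 11: ['cheese', 'snow'] (min_width=11, slack=0)
Line 12: ['orange'] (min_width=6, slack=5)
Line 13: ['release', 'bus'] (min_width=11, slack=0)
Total lines: 13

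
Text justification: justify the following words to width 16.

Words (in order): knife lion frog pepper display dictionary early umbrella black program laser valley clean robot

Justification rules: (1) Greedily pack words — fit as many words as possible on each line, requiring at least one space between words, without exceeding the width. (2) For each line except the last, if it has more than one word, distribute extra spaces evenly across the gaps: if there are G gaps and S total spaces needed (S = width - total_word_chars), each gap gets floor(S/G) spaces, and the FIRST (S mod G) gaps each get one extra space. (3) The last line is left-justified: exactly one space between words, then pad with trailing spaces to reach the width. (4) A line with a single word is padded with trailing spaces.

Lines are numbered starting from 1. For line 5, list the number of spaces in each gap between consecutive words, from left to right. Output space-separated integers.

Answer: 4

Derivation:
Line 1: ['knife', 'lion', 'frog'] (min_width=15, slack=1)
Line 2: ['pepper', 'display'] (min_width=14, slack=2)
Line 3: ['dictionary', 'early'] (min_width=16, slack=0)
Line 4: ['umbrella', 'black'] (min_width=14, slack=2)
Line 5: ['program', 'laser'] (min_width=13, slack=3)
Line 6: ['valley', 'clean'] (min_width=12, slack=4)
Line 7: ['robot'] (min_width=5, slack=11)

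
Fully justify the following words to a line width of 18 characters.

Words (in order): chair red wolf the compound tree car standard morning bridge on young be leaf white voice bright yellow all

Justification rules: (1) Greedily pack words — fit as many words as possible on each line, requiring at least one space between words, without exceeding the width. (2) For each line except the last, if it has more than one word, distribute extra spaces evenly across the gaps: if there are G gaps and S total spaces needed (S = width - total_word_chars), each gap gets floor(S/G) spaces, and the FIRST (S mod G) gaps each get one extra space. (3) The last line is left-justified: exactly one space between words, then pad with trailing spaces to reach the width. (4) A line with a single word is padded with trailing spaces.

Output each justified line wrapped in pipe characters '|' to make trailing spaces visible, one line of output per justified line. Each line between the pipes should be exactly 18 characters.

Answer: |chair red wolf the|
|compound  tree car|
|standard   morning|
|bridge on young be|
|leaf  white  voice|
|bright yellow all |

Derivation:
Line 1: ['chair', 'red', 'wolf', 'the'] (min_width=18, slack=0)
Line 2: ['compound', 'tree', 'car'] (min_width=17, slack=1)
Line 3: ['standard', 'morning'] (min_width=16, slack=2)
Line 4: ['bridge', 'on', 'young', 'be'] (min_width=18, slack=0)
Line 5: ['leaf', 'white', 'voice'] (min_width=16, slack=2)
Line 6: ['bright', 'yellow', 'all'] (min_width=17, slack=1)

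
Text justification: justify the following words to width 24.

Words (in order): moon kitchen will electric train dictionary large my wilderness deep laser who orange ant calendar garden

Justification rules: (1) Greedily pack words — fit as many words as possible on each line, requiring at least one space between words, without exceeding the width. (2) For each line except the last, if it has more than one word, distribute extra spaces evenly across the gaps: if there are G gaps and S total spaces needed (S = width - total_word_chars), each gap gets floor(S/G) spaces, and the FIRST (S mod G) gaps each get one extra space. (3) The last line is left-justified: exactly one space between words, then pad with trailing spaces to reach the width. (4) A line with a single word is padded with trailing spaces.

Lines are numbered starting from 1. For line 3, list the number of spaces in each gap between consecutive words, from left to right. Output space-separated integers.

Line 1: ['moon', 'kitchen', 'will'] (min_width=17, slack=7)
Line 2: ['electric', 'train'] (min_width=14, slack=10)
Line 3: ['dictionary', 'large', 'my'] (min_width=19, slack=5)
Line 4: ['wilderness', 'deep', 'laser'] (min_width=21, slack=3)
Line 5: ['who', 'orange', 'ant', 'calendar'] (min_width=23, slack=1)
Line 6: ['garden'] (min_width=6, slack=18)

Answer: 4 3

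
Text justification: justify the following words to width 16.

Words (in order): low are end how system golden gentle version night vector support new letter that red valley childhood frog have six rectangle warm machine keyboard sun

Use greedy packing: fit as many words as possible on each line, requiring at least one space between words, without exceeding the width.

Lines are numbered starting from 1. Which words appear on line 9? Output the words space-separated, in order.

Line 1: ['low', 'are', 'end', 'how'] (min_width=15, slack=1)
Line 2: ['system', 'golden'] (min_width=13, slack=3)
Line 3: ['gentle', 'version'] (min_width=14, slack=2)
Line 4: ['night', 'vector'] (min_width=12, slack=4)
Line 5: ['support', 'new'] (min_width=11, slack=5)
Line 6: ['letter', 'that', 'red'] (min_width=15, slack=1)
Line 7: ['valley', 'childhood'] (min_width=16, slack=0)
Line 8: ['frog', 'have', 'six'] (min_width=13, slack=3)
Line 9: ['rectangle', 'warm'] (min_width=14, slack=2)
Line 10: ['machine', 'keyboard'] (min_width=16, slack=0)
Line 11: ['sun'] (min_width=3, slack=13)

Answer: rectangle warm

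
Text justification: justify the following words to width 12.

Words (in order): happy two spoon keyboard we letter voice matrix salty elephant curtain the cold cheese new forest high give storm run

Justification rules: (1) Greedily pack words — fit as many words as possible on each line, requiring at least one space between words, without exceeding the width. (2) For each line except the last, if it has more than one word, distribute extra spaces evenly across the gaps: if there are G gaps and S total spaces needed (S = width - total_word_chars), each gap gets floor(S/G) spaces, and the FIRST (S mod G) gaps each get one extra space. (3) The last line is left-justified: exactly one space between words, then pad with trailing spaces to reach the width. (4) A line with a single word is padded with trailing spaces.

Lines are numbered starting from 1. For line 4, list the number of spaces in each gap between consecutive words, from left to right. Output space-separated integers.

Answer: 1

Derivation:
Line 1: ['happy', 'two'] (min_width=9, slack=3)
Line 2: ['spoon'] (min_width=5, slack=7)
Line 3: ['keyboard', 'we'] (min_width=11, slack=1)
Line 4: ['letter', 'voice'] (min_width=12, slack=0)
Line 5: ['matrix', 'salty'] (min_width=12, slack=0)
Line 6: ['elephant'] (min_width=8, slack=4)
Line 7: ['curtain', 'the'] (min_width=11, slack=1)
Line 8: ['cold', 'cheese'] (min_width=11, slack=1)
Line 9: ['new', 'forest'] (min_width=10, slack=2)
Line 10: ['high', 'give'] (min_width=9, slack=3)
Line 11: ['storm', 'run'] (min_width=9, slack=3)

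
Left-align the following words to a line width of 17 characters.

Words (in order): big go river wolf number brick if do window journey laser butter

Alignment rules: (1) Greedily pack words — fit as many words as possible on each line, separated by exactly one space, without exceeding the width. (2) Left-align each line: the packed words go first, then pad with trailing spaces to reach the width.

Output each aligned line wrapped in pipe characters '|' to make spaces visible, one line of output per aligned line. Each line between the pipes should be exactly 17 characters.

Line 1: ['big', 'go', 'river', 'wolf'] (min_width=17, slack=0)
Line 2: ['number', 'brick', 'if'] (min_width=15, slack=2)
Line 3: ['do', 'window', 'journey'] (min_width=17, slack=0)
Line 4: ['laser', 'butter'] (min_width=12, slack=5)

Answer: |big go river wolf|
|number brick if  |
|do window journey|
|laser butter     |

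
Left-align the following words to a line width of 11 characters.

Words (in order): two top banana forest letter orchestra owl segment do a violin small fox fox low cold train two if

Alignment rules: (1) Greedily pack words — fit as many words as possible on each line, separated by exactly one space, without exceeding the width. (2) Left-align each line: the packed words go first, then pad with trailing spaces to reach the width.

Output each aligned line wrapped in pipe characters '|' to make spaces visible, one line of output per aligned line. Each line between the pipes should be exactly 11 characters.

Line 1: ['two', 'top'] (min_width=7, slack=4)
Line 2: ['banana'] (min_width=6, slack=5)
Line 3: ['forest'] (min_width=6, slack=5)
Line 4: ['letter'] (min_width=6, slack=5)
Line 5: ['orchestra'] (min_width=9, slack=2)
Line 6: ['owl', 'segment'] (min_width=11, slack=0)
Line 7: ['do', 'a', 'violin'] (min_width=11, slack=0)
Line 8: ['small', 'fox'] (min_width=9, slack=2)
Line 9: ['fox', 'low'] (min_width=7, slack=4)
Line 10: ['cold', 'train'] (min_width=10, slack=1)
Line 11: ['two', 'if'] (min_width=6, slack=5)

Answer: |two top    |
|banana     |
|forest     |
|letter     |
|orchestra  |
|owl segment|
|do a violin|
|small fox  |
|fox low    |
|cold train |
|two if     |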